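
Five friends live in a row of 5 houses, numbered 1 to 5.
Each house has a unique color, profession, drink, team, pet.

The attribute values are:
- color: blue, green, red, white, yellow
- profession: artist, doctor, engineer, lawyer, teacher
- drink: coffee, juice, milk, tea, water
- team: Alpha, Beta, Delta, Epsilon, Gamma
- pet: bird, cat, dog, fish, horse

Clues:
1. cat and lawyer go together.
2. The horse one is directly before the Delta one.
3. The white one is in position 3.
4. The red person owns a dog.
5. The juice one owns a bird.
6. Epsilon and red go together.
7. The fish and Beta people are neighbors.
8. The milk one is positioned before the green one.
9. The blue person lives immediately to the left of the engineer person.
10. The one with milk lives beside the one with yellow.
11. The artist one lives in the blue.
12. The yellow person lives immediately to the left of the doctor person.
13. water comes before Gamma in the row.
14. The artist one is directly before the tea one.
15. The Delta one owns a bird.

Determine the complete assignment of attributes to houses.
Solution:

House | Color | Profession | Drink | Team | Pet
-----------------------------------------------
  1   | blue | artist | milk | Alpha | fish
  2   | yellow | engineer | tea | Beta | horse
  3   | white | doctor | juice | Delta | bird
  4   | red | teacher | water | Epsilon | dog
  5   | green | lawyer | coffee | Gamma | cat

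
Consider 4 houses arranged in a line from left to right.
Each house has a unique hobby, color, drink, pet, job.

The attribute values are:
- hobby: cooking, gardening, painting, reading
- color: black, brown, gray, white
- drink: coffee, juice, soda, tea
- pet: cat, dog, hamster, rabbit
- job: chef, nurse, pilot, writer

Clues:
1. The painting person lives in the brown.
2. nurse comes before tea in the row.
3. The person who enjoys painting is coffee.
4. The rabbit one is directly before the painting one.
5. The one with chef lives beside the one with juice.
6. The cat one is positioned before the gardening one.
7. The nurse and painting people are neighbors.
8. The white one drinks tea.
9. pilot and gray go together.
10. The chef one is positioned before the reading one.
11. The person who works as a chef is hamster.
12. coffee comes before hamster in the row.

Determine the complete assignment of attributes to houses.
Solution:

House | Hobby | Color | Drink | Pet | Job
-----------------------------------------
  1   | cooking | black | soda | rabbit | nurse
  2   | painting | brown | coffee | cat | writer
  3   | gardening | white | tea | hamster | chef
  4   | reading | gray | juice | dog | pilot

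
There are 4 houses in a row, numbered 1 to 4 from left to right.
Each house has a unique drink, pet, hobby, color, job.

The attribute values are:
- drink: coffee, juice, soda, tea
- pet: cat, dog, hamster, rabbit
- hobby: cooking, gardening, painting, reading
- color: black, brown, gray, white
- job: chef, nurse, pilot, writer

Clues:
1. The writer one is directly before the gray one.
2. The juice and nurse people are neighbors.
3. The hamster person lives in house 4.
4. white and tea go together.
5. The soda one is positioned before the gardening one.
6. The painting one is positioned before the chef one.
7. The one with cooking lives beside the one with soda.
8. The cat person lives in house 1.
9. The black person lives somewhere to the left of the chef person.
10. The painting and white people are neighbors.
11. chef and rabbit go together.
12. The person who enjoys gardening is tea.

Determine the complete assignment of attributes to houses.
Solution:

House | Drink | Pet | Hobby | Color | Job
-----------------------------------------
  1   | juice | cat | cooking | black | writer
  2   | soda | dog | painting | gray | nurse
  3   | tea | rabbit | gardening | white | chef
  4   | coffee | hamster | reading | brown | pilot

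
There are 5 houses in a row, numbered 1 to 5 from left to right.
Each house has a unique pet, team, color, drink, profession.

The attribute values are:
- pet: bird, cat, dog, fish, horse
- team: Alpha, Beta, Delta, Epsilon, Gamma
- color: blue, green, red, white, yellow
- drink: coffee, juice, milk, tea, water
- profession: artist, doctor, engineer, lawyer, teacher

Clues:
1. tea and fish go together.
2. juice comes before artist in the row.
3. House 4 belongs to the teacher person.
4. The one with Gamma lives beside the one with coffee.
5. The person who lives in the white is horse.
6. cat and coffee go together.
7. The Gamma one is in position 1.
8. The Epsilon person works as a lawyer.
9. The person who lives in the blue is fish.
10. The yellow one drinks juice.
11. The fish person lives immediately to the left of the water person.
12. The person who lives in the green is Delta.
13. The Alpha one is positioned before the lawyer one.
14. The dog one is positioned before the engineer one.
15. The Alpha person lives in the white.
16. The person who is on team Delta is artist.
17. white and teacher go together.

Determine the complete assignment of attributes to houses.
Solution:

House | Pet | Team | Color | Drink | Profession
-----------------------------------------------
  1   | dog | Gamma | yellow | juice | doctor
  2   | cat | Delta | green | coffee | artist
  3   | fish | Beta | blue | tea | engineer
  4   | horse | Alpha | white | water | teacher
  5   | bird | Epsilon | red | milk | lawyer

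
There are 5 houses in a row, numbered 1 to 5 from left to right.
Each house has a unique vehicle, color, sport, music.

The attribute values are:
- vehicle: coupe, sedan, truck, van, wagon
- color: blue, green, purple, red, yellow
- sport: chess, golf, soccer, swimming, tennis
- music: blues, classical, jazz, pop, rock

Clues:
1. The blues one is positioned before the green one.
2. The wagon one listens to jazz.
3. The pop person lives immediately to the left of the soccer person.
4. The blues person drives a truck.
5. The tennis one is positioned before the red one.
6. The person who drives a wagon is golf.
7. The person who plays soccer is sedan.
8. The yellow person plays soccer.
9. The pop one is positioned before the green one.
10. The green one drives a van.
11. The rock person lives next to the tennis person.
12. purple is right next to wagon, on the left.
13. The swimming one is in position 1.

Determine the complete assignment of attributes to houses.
Solution:

House | Vehicle | Color | Sport | Music
---------------------------------------
  1   | coupe | blue | swimming | pop
  2   | sedan | yellow | soccer | rock
  3   | truck | purple | tennis | blues
  4   | wagon | red | golf | jazz
  5   | van | green | chess | classical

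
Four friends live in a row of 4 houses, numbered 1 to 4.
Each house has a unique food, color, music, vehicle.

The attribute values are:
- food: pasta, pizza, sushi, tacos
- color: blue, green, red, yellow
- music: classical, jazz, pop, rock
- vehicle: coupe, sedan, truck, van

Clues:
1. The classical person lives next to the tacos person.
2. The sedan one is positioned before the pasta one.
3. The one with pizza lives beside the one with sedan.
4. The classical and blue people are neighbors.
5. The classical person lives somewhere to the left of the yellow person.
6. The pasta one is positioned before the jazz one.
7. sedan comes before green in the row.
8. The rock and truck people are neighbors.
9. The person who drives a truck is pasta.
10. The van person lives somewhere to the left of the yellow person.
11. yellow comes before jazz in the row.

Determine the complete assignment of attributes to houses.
Solution:

House | Food | Color | Music | Vehicle
--------------------------------------
  1   | pizza | red | classical | van
  2   | tacos | blue | rock | sedan
  3   | pasta | yellow | pop | truck
  4   | sushi | green | jazz | coupe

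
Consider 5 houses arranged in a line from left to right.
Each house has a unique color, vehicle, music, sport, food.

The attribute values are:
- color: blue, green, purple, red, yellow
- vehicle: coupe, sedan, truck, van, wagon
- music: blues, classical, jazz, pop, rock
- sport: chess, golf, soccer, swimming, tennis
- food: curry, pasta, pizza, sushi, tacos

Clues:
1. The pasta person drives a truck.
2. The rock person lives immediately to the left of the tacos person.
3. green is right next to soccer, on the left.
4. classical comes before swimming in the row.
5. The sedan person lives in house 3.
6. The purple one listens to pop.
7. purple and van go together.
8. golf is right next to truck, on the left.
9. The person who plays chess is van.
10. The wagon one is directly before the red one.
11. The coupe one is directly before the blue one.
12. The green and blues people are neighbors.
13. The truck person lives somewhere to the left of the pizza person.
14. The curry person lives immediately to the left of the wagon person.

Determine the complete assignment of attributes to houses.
Solution:

House | Color | Vehicle | Music | Sport | Food
----------------------------------------------
  1   | green | coupe | rock | tennis | curry
  2   | blue | wagon | blues | soccer | tacos
  3   | red | sedan | classical | golf | sushi
  4   | yellow | truck | jazz | swimming | pasta
  5   | purple | van | pop | chess | pizza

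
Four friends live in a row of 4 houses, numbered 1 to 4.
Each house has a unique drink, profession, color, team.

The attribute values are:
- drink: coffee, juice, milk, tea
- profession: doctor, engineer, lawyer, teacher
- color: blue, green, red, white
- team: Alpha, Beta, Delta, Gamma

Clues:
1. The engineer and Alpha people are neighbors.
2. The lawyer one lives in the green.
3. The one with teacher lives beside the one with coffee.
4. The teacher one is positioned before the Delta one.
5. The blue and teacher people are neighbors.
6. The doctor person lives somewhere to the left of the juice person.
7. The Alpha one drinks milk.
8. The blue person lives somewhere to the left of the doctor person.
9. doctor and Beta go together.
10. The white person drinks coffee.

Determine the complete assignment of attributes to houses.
Solution:

House | Drink | Profession | Color | Team
-----------------------------------------
  1   | tea | engineer | blue | Gamma
  2   | milk | teacher | red | Alpha
  3   | coffee | doctor | white | Beta
  4   | juice | lawyer | green | Delta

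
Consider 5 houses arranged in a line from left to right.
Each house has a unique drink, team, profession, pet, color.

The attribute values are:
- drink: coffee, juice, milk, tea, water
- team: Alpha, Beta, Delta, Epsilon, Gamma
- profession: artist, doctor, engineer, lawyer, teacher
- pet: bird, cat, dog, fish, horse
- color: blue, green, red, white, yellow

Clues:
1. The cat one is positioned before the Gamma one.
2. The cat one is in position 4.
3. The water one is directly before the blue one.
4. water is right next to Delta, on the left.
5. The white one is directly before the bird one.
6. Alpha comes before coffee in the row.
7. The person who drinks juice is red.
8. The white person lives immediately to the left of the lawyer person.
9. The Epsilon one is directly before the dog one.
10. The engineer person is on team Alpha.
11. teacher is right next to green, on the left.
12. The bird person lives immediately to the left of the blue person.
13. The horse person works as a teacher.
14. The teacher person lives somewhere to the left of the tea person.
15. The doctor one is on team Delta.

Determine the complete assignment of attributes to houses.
Solution:

House | Drink | Team | Profession | Pet | Color
-----------------------------------------------
  1   | milk | Beta | teacher | horse | white
  2   | water | Epsilon | lawyer | bird | green
  3   | tea | Delta | doctor | dog | blue
  4   | juice | Alpha | engineer | cat | red
  5   | coffee | Gamma | artist | fish | yellow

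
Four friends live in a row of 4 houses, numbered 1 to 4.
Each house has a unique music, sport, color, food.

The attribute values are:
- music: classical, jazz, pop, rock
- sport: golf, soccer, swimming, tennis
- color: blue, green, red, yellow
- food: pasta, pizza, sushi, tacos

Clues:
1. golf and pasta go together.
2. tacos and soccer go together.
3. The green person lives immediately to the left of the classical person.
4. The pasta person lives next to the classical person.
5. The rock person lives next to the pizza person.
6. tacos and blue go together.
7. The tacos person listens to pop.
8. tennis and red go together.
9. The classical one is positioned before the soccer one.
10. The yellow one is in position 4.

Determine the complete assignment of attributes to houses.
Solution:

House | Music | Sport | Color | Food
------------------------------------
  1   | rock | golf | green | pasta
  2   | classical | tennis | red | pizza
  3   | pop | soccer | blue | tacos
  4   | jazz | swimming | yellow | sushi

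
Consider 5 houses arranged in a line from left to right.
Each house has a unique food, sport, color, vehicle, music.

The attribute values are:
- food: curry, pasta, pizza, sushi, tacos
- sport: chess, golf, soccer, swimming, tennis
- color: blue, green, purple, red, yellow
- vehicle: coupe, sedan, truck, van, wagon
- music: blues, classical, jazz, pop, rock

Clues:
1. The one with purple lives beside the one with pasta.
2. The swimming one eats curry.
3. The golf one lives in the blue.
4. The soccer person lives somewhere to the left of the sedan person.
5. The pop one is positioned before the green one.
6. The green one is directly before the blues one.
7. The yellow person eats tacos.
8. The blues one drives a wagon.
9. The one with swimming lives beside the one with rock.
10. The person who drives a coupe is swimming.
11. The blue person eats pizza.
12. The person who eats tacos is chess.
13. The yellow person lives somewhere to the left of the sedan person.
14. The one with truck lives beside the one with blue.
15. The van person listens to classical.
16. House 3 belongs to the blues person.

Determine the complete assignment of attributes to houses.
Solution:

House | Food | Sport | Color | Vehicle | Music
----------------------------------------------
  1   | curry | swimming | purple | coupe | pop
  2   | pasta | soccer | green | truck | rock
  3   | pizza | golf | blue | wagon | blues
  4   | tacos | chess | yellow | van | classical
  5   | sushi | tennis | red | sedan | jazz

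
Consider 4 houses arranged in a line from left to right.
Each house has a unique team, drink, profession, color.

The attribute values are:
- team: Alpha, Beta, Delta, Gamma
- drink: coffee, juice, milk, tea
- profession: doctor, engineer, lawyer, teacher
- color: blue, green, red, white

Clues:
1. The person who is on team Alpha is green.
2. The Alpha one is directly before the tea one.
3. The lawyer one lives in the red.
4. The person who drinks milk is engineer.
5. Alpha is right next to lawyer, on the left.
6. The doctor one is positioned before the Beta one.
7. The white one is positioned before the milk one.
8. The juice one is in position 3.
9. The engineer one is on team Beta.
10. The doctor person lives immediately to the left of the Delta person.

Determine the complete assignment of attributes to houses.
Solution:

House | Team | Drink | Profession | Color
-----------------------------------------
  1   | Alpha | coffee | doctor | green
  2   | Delta | tea | lawyer | red
  3   | Gamma | juice | teacher | white
  4   | Beta | milk | engineer | blue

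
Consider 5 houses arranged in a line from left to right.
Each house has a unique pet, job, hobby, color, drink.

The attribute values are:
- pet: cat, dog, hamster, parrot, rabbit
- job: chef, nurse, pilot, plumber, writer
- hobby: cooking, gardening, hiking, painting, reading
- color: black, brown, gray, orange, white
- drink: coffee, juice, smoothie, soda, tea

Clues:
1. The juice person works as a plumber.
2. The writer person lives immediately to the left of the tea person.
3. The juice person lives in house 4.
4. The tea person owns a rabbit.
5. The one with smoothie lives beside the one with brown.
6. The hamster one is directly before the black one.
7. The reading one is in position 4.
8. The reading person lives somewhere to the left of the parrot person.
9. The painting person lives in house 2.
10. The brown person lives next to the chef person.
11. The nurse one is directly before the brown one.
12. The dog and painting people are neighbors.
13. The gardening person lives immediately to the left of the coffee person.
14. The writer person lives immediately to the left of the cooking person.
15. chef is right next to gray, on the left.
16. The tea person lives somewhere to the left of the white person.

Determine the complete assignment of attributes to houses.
Solution:

House | Pet | Job | Hobby | Color | Drink
-----------------------------------------
  1   | dog | nurse | gardening | orange | smoothie
  2   | hamster | writer | painting | brown | coffee
  3   | rabbit | chef | cooking | black | tea
  4   | cat | plumber | reading | gray | juice
  5   | parrot | pilot | hiking | white | soda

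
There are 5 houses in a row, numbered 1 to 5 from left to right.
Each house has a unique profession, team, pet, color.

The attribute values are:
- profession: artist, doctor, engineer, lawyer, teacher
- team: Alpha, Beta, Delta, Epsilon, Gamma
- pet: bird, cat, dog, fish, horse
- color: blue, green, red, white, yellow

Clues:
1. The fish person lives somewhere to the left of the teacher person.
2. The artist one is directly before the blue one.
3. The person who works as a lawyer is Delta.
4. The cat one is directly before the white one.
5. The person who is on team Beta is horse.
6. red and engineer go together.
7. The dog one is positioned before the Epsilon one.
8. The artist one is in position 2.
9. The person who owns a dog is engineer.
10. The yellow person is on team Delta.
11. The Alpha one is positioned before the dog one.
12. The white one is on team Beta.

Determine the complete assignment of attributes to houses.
Solution:

House | Profession | Team | Pet | Color
---------------------------------------
  1   | lawyer | Delta | cat | yellow
  2   | artist | Beta | horse | white
  3   | doctor | Alpha | fish | blue
  4   | engineer | Gamma | dog | red
  5   | teacher | Epsilon | bird | green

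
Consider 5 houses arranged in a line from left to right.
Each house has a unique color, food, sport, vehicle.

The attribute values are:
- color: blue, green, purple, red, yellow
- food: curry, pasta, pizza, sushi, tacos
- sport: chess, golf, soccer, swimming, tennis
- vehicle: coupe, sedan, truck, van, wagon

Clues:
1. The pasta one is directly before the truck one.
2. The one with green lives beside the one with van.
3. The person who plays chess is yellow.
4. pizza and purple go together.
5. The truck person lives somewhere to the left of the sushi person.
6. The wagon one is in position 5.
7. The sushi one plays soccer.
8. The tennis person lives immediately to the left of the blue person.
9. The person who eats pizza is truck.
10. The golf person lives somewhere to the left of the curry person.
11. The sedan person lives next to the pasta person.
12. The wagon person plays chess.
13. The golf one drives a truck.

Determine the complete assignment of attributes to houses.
Solution:

House | Color | Food | Sport | Vehicle
--------------------------------------
  1   | green | tacos | tennis | sedan
  2   | blue | pasta | swimming | van
  3   | purple | pizza | golf | truck
  4   | red | sushi | soccer | coupe
  5   | yellow | curry | chess | wagon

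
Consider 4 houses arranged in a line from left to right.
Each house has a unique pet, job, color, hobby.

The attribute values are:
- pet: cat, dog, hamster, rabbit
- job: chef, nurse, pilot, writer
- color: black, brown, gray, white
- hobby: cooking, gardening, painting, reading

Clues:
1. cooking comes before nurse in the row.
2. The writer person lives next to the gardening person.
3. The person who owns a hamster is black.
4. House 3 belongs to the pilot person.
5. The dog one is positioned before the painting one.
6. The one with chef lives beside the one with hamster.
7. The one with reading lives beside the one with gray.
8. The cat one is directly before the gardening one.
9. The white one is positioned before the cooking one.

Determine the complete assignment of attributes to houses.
Solution:

House | Pet | Job | Color | Hobby
---------------------------------
  1   | cat | writer | white | reading
  2   | dog | chef | gray | gardening
  3   | hamster | pilot | black | cooking
  4   | rabbit | nurse | brown | painting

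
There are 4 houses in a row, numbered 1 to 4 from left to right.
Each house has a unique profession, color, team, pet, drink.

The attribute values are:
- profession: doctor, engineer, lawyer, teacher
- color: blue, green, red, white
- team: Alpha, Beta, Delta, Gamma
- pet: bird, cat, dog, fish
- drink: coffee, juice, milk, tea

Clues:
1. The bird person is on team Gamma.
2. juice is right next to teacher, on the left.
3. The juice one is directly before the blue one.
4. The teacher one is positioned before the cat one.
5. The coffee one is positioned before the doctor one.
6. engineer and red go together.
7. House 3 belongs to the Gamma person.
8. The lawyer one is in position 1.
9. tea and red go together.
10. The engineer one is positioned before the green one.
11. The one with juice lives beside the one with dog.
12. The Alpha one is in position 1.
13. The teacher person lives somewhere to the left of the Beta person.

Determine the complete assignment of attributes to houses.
Solution:

House | Profession | Color | Team | Pet | Drink
-----------------------------------------------
  1   | lawyer | white | Alpha | fish | juice
  2   | teacher | blue | Delta | dog | coffee
  3   | engineer | red | Gamma | bird | tea
  4   | doctor | green | Beta | cat | milk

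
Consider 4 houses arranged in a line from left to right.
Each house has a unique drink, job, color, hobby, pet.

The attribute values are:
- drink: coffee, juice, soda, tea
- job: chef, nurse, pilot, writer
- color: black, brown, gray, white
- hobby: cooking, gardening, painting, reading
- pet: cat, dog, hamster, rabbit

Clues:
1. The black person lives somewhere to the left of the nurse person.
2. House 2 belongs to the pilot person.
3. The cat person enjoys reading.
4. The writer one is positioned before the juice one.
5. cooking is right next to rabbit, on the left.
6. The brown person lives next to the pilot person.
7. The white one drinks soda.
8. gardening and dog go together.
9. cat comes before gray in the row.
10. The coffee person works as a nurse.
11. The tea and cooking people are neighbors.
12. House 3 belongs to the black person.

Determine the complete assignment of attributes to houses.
Solution:

House | Drink | Job | Color | Hobby | Pet
-----------------------------------------
  1   | tea | writer | brown | reading | cat
  2   | soda | pilot | white | cooking | hamster
  3   | juice | chef | black | painting | rabbit
  4   | coffee | nurse | gray | gardening | dog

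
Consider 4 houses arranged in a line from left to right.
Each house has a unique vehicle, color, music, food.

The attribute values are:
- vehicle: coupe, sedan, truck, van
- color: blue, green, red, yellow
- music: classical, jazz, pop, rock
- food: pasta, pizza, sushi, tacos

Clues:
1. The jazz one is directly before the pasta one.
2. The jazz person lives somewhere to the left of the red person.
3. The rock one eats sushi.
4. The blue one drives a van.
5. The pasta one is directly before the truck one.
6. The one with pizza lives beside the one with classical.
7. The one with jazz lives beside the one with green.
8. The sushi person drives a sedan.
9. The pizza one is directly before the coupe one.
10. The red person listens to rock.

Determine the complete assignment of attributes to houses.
Solution:

House | Vehicle | Color | Music | Food
--------------------------------------
  1   | van | blue | jazz | pizza
  2   | coupe | green | classical | pasta
  3   | truck | yellow | pop | tacos
  4   | sedan | red | rock | sushi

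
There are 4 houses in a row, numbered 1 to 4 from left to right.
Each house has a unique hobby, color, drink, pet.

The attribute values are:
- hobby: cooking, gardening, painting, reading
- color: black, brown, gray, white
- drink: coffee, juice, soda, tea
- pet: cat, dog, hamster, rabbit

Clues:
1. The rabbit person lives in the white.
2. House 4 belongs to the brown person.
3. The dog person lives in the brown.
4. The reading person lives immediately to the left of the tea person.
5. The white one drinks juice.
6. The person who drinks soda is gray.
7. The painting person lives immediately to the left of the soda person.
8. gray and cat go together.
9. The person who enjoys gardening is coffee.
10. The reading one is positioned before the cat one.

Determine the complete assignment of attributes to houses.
Solution:

House | Hobby | Color | Drink | Pet
-----------------------------------
  1   | reading | white | juice | rabbit
  2   | painting | black | tea | hamster
  3   | cooking | gray | soda | cat
  4   | gardening | brown | coffee | dog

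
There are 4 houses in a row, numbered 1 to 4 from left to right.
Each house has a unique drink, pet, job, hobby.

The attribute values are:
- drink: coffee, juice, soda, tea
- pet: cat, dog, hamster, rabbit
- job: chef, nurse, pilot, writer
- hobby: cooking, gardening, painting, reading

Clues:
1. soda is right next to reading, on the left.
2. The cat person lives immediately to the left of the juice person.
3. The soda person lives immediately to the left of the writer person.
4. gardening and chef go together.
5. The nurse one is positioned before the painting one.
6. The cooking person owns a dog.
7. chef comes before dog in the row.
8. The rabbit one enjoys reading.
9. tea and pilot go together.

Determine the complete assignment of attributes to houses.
Solution:

House | Drink | Pet | Job | Hobby
---------------------------------
  1   | soda | cat | chef | gardening
  2   | juice | rabbit | writer | reading
  3   | coffee | dog | nurse | cooking
  4   | tea | hamster | pilot | painting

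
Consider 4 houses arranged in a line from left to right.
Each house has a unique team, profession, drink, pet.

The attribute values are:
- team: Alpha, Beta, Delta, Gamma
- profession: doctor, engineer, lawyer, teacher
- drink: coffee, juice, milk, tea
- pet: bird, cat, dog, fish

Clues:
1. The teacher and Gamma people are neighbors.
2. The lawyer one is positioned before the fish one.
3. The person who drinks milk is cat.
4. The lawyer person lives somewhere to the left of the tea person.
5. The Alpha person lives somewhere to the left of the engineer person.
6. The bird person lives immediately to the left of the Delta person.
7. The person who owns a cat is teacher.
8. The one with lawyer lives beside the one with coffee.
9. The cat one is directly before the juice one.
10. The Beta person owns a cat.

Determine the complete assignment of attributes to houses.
Solution:

House | Team | Profession | Drink | Pet
---------------------------------------
  1   | Beta | teacher | milk | cat
  2   | Gamma | lawyer | juice | dog
  3   | Alpha | doctor | coffee | bird
  4   | Delta | engineer | tea | fish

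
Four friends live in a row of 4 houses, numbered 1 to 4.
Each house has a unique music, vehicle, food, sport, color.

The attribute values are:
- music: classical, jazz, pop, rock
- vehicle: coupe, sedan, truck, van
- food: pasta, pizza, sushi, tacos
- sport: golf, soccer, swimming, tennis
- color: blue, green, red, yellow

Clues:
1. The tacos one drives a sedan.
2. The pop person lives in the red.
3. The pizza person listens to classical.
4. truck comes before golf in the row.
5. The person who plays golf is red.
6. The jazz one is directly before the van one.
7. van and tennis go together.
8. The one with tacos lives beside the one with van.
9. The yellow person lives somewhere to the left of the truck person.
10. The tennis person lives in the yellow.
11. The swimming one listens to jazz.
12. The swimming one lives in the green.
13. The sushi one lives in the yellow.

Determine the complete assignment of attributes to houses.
Solution:

House | Music | Vehicle | Food | Sport | Color
----------------------------------------------
  1   | jazz | sedan | tacos | swimming | green
  2   | rock | van | sushi | tennis | yellow
  3   | classical | truck | pizza | soccer | blue
  4   | pop | coupe | pasta | golf | red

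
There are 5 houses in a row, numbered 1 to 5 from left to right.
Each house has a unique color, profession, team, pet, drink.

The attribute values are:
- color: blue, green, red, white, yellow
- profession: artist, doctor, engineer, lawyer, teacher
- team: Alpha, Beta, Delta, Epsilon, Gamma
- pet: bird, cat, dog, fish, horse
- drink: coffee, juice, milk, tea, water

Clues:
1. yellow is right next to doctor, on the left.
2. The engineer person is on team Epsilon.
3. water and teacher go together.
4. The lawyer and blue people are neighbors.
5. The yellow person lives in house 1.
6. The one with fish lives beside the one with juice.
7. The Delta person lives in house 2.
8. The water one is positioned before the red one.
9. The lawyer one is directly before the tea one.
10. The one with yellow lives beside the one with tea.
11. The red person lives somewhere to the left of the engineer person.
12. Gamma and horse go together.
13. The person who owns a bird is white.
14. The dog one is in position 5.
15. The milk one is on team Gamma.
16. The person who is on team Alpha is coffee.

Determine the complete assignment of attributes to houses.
Solution:

House | Color | Profession | Team | Pet | Drink
-----------------------------------------------
  1   | yellow | lawyer | Gamma | horse | milk
  2   | blue | doctor | Delta | cat | tea
  3   | white | teacher | Beta | bird | water
  4   | red | artist | Alpha | fish | coffee
  5   | green | engineer | Epsilon | dog | juice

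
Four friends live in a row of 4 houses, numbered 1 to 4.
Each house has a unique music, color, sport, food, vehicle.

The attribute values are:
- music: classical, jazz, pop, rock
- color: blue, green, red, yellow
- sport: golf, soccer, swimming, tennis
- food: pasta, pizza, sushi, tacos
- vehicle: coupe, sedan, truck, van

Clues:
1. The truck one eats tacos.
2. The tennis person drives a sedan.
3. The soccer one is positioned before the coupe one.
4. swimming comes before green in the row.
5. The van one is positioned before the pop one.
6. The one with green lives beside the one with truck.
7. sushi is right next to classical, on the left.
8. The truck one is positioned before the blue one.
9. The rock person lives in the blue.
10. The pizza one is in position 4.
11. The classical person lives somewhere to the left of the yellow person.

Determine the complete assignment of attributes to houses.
Solution:

House | Music | Color | Sport | Food | Vehicle
----------------------------------------------
  1   | jazz | red | swimming | sushi | van
  2   | classical | green | tennis | pasta | sedan
  3   | pop | yellow | soccer | tacos | truck
  4   | rock | blue | golf | pizza | coupe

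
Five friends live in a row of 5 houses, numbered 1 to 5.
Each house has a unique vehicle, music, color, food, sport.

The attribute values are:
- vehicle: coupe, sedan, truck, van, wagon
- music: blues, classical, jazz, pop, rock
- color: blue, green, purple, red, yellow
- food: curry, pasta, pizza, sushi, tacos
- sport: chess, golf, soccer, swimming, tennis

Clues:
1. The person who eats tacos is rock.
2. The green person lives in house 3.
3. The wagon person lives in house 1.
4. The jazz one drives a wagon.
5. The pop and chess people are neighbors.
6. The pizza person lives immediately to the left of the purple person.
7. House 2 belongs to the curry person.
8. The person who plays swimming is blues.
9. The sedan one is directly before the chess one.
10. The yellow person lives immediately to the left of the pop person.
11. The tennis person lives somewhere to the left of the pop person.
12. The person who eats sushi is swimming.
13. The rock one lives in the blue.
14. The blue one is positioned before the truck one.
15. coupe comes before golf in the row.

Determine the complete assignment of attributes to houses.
Solution:

House | Vehicle | Music | Color | Food | Sport
----------------------------------------------
  1   | wagon | jazz | yellow | pizza | tennis
  2   | sedan | pop | purple | curry | soccer
  3   | coupe | classical | green | pasta | chess
  4   | van | rock | blue | tacos | golf
  5   | truck | blues | red | sushi | swimming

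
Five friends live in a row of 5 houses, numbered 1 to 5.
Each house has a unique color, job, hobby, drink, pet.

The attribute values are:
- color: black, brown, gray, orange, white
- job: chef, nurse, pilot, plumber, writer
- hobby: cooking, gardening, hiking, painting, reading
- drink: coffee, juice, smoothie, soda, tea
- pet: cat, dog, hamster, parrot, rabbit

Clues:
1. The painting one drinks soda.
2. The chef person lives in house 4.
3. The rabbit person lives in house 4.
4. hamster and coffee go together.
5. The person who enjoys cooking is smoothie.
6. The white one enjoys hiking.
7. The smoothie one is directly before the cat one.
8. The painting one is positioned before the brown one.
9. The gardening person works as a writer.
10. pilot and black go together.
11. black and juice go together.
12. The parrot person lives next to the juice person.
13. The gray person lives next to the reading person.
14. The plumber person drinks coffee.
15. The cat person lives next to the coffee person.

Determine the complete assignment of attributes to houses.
Solution:

House | Color | Job | Hobby | Drink | Pet
-----------------------------------------
  1   | gray | nurse | cooking | smoothie | parrot
  2   | black | pilot | reading | juice | cat
  3   | white | plumber | hiking | coffee | hamster
  4   | orange | chef | painting | soda | rabbit
  5   | brown | writer | gardening | tea | dog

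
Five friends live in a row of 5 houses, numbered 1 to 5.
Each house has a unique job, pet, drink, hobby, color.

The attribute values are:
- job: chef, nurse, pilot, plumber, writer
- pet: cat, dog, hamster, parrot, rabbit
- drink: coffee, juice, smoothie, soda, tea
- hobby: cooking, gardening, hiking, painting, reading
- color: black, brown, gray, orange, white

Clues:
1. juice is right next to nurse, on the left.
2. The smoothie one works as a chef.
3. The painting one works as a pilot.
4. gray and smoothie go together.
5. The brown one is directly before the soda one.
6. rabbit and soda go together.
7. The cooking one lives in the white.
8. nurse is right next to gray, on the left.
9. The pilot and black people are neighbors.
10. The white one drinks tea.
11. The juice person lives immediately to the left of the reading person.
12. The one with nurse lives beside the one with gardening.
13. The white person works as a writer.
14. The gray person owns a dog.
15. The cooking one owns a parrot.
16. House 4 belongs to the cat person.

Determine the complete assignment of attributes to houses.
Solution:

House | Job | Pet | Drink | Hobby | Color
-----------------------------------------
  1   | pilot | hamster | juice | painting | brown
  2   | nurse | rabbit | soda | reading | black
  3   | chef | dog | smoothie | gardening | gray
  4   | plumber | cat | coffee | hiking | orange
  5   | writer | parrot | tea | cooking | white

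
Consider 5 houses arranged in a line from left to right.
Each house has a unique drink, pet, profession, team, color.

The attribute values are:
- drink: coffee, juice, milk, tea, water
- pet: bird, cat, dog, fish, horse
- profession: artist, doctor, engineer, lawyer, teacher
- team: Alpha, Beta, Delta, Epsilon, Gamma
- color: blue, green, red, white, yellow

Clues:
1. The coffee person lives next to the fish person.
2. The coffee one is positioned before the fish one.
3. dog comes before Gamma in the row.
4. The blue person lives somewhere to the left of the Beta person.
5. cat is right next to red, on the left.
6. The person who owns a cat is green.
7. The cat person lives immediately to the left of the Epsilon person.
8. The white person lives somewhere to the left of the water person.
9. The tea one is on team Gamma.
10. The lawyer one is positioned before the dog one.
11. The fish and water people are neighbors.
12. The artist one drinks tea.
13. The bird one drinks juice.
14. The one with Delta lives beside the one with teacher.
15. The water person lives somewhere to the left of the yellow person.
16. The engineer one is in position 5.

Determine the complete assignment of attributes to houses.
Solution:

House | Drink | Pet | Profession | Team | Color
-----------------------------------------------
  1   | milk | cat | lawyer | Delta | green
  2   | coffee | dog | teacher | Epsilon | red
  3   | tea | fish | artist | Gamma | white
  4   | water | horse | doctor | Alpha | blue
  5   | juice | bird | engineer | Beta | yellow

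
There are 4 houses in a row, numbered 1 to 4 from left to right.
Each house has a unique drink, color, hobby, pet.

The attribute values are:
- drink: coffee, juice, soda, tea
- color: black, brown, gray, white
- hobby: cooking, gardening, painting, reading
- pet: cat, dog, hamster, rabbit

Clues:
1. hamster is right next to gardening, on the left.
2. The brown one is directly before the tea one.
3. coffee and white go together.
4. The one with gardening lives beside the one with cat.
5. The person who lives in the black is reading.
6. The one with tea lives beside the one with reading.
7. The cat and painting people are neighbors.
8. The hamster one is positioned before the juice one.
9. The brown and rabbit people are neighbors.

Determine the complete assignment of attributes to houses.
Solution:

House | Drink | Color | Hobby | Pet
-----------------------------------
  1   | soda | brown | cooking | hamster
  2   | tea | gray | gardening | rabbit
  3   | juice | black | reading | cat
  4   | coffee | white | painting | dog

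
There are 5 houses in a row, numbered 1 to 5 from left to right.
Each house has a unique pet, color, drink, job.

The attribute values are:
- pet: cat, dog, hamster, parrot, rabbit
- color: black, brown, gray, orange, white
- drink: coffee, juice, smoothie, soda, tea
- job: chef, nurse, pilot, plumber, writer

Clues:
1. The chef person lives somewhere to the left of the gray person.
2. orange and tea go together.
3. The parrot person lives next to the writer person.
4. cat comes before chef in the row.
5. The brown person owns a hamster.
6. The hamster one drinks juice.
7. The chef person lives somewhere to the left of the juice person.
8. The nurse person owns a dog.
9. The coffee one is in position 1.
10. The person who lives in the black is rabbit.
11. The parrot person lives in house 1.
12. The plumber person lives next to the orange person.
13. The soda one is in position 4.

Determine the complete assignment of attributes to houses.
Solution:

House | Pet | Color | Drink | Job
---------------------------------
  1   | parrot | white | coffee | plumber
  2   | cat | orange | tea | writer
  3   | rabbit | black | smoothie | chef
  4   | dog | gray | soda | nurse
  5   | hamster | brown | juice | pilot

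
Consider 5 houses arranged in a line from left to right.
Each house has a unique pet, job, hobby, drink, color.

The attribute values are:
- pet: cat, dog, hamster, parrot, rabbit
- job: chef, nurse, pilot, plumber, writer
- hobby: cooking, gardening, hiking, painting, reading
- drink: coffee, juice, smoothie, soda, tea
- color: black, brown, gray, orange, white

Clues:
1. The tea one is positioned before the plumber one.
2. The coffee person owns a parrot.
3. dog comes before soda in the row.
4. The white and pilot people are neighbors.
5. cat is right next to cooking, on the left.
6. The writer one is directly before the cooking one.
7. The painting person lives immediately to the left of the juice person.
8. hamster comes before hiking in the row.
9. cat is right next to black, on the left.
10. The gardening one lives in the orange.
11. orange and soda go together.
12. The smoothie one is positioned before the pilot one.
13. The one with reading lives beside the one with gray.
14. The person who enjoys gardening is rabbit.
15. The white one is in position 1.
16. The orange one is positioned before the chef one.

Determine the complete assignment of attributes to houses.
Solution:

House | Pet | Job | Hobby | Drink | Color
-----------------------------------------
  1   | cat | writer | painting | smoothie | white
  2   | dog | pilot | cooking | juice | black
  3   | rabbit | nurse | gardening | soda | orange
  4   | hamster | chef | reading | tea | brown
  5   | parrot | plumber | hiking | coffee | gray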